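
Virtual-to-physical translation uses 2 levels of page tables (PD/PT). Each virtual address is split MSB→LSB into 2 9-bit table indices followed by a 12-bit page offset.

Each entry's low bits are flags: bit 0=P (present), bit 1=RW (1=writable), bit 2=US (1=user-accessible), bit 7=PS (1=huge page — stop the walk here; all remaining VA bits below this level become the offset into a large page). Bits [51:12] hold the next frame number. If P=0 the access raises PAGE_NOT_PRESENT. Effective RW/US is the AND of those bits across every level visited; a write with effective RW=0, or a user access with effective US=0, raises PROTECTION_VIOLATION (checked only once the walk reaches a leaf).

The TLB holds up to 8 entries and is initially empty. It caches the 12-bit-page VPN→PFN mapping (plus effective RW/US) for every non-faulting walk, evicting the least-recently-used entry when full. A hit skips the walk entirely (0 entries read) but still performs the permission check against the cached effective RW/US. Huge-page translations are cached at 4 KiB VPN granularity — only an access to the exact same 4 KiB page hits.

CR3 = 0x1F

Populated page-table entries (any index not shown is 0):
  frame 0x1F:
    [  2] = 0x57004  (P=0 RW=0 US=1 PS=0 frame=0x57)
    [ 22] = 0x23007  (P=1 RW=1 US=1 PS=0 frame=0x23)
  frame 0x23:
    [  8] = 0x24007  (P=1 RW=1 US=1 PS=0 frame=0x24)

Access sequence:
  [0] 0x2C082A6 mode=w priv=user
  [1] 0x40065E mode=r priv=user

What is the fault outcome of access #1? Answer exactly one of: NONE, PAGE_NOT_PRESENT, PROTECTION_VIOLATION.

Trace:
#0 VA=0x2C082A6 (w,user):
  L0 @0x1F[22] → 0x23007  P=1,RW=1,US=1,PS=0
  L1 @0x23[8] → 0x24007  P=1,RW=1,US=1,PS=0
  → PA=0x242A6  (2 entries read)
#1 VA=0x40065E (r,user):
  L0 @0x1F[2] → 0x57004  P=0,RW=0,US=1,PS=0
  ⇒ fault: PAGE_NOT_PRESENT  — 1 lookups

Access #1 fault: PAGE_NOT_PRESENT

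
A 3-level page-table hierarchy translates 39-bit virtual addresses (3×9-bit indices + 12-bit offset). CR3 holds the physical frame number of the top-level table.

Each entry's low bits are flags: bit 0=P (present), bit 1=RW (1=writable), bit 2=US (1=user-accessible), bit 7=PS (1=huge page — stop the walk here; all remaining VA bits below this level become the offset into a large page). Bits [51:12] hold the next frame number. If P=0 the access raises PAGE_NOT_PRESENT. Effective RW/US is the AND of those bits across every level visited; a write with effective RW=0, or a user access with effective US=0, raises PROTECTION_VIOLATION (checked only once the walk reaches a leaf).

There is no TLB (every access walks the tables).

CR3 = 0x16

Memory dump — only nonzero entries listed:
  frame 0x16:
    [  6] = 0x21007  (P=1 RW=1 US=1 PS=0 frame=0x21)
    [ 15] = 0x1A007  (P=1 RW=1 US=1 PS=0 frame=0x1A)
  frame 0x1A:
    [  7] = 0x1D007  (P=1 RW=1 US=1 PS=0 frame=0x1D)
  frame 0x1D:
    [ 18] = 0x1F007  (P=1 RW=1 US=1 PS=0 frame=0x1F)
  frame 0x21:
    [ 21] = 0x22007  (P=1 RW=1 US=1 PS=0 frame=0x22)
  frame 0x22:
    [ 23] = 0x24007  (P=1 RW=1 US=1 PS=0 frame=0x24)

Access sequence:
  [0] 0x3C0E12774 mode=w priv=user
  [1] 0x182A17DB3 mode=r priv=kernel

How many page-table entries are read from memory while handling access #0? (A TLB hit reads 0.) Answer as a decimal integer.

Walk each access:
#0 VA=0x3C0E12774 (w,user):
  lvl0: tbl 0x16, slot 15 ⇒ 0x1A007 (P1/RW1/US1/PS0)
  lvl1: tbl 0x1A, slot 7 ⇒ 0x1D007 (P1/RW1/US1/PS0)
  lvl2: tbl 0x1D, slot 18 ⇒ 0x1F007 (P1/RW1/US1/PS0)
  → PA=0x1F774  (3 entries read)
#1 VA=0x182A17DB3 (r,kernel):
  lvl0: tbl 0x16, slot 6 ⇒ 0x21007 (P1/RW1/US1/PS0)
  lvl1: tbl 0x21, slot 21 ⇒ 0x22007 (P1/RW1/US1/PS0)
  lvl2: tbl 0x22, slot 23 ⇒ 0x24007 (P1/RW1/US1/PS0)
  → PA=0x24DB3  (3 entries read)

Entries read for #0: 3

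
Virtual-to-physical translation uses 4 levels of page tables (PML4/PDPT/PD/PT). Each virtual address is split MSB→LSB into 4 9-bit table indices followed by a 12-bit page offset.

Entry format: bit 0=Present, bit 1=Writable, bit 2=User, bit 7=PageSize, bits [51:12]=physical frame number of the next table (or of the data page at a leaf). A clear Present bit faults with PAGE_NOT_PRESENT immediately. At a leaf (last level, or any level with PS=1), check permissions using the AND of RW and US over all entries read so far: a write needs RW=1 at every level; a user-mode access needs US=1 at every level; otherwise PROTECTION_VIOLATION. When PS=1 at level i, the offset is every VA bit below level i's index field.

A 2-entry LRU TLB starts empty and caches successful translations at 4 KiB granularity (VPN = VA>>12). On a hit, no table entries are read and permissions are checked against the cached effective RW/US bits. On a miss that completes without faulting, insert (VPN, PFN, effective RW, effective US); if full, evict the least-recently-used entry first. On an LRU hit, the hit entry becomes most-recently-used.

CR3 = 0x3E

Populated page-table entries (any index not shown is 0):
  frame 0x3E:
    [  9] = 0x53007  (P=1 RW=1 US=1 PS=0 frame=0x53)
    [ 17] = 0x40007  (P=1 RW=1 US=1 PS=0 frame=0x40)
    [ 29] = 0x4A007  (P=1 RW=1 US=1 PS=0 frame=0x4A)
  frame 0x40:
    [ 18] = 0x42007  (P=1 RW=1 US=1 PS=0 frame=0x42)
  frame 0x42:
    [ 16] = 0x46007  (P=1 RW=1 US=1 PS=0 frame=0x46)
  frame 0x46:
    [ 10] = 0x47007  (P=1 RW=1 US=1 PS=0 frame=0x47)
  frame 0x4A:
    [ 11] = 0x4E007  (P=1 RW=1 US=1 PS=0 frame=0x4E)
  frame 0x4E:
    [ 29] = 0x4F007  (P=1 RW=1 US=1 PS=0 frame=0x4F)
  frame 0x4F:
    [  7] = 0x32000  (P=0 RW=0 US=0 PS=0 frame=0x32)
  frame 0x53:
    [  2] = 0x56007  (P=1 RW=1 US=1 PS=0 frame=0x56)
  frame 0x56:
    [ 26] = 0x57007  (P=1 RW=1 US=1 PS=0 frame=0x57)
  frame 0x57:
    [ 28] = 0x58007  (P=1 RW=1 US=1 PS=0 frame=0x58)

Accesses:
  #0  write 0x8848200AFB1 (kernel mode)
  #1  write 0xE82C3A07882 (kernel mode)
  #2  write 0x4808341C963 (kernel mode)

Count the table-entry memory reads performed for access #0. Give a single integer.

Walk each access:
#0 VA=0x8848200AFB1 (w,kernel):
  L0: frame=0x3E idx=17 entry=0x40007 [P=1 RW=1 US=1 PS=0]
  L1: frame=0x40 idx=18 entry=0x42007 [P=1 RW=1 US=1 PS=0]
  L2: frame=0x42 idx=16 entry=0x46007 [P=1 RW=1 US=1 PS=0]
  L3: frame=0x46 idx=10 entry=0x47007 [P=1 RW=1 US=1 PS=0]
  ⇒ phys 0x47FB1  [4 reads]
#1 VA=0xE82C3A07882 (w,kernel):
  L0: frame=0x3E idx=29 entry=0x4A007 [P=1 RW=1 US=1 PS=0]
  L1: frame=0x4A idx=11 entry=0x4E007 [P=1 RW=1 US=1 PS=0]
  L2: frame=0x4E idx=29 entry=0x4F007 [P=1 RW=1 US=1 PS=0]
  L3: frame=0x4F idx=7 entry=0x32000 [P=0 RW=0 US=0 PS=0]
  → PAGE_NOT_PRESENT  (4 entries read)
#2 VA=0x4808341C963 (w,kernel):
  L0: frame=0x3E idx=9 entry=0x53007 [P=1 RW=1 US=1 PS=0]
  L1: frame=0x53 idx=2 entry=0x56007 [P=1 RW=1 US=1 PS=0]
  L2: frame=0x56 idx=26 entry=0x57007 [P=1 RW=1 US=1 PS=0]
  L3: frame=0x57 idx=28 entry=0x58007 [P=1 RW=1 US=1 PS=0]
  ⇒ phys 0x58963  [4 reads]

Entries read for #0: 4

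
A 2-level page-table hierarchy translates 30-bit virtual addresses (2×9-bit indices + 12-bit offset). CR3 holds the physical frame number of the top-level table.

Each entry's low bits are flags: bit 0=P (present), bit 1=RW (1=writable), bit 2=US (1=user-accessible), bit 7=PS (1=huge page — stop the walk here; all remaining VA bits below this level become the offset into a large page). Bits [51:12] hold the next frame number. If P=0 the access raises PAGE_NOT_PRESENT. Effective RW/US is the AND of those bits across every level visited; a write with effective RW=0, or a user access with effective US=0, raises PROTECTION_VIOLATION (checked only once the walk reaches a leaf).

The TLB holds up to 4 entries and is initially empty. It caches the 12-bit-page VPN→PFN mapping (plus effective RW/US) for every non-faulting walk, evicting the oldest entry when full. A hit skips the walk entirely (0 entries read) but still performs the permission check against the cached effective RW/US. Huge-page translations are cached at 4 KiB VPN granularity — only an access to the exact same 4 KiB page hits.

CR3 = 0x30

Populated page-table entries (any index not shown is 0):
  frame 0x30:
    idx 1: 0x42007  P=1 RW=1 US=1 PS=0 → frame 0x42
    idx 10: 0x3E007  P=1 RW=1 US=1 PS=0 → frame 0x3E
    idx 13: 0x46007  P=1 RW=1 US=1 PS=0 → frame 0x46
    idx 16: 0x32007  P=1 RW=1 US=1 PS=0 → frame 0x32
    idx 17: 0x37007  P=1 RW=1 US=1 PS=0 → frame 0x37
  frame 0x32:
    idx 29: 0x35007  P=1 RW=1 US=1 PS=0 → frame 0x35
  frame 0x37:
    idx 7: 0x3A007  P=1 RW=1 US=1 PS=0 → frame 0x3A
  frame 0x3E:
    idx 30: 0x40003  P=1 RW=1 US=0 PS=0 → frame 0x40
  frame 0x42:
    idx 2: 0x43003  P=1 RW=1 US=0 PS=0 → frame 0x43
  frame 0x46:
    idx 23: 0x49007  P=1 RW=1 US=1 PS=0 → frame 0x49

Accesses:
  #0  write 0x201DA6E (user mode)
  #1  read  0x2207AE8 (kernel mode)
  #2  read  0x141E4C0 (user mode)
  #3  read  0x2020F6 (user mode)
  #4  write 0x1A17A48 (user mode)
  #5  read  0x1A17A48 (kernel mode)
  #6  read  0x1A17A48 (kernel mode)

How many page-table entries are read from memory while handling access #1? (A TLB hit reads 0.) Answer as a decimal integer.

Per-access translation:
#0 VA=0x201DA6E (w,user):
  [0] read 0x30 idx=16: raw=0x32007 flags P=1 W=1 U=1 S=0
  [1] read 0x32 idx=29: raw=0x35007 flags P=1 W=1 U=1 S=0
  ✓ 0x35A6E  — 2 lookups
#1 VA=0x2207AE8 (r,kernel):
  [0] read 0x30 idx=17: raw=0x37007 flags P=1 W=1 U=1 S=0
  [1] read 0x37 idx=7: raw=0x3A007 flags P=1 W=1 U=1 S=0
  ✓ 0x3AAE8  — 2 lookups
#2 VA=0x141E4C0 (r,user):
  [0] read 0x30 idx=10: raw=0x3E007 flags P=1 W=1 U=1 S=0
  [1] read 0x3E idx=30: raw=0x40003 flags P=1 W=1 U=0 S=0
  → PROTECTION_VIOLATION  (2 entries read)
#3 VA=0x2020F6 (r,user):
  [0] read 0x30 idx=1: raw=0x42007 flags P=1 W=1 U=1 S=0
  [1] read 0x42 idx=2: raw=0x43003 flags P=1 W=1 U=0 S=0
  → PROTECTION_VIOLATION  (2 entries read)
#4 VA=0x1A17A48 (w,user):
  [0] read 0x30 idx=13: raw=0x46007 flags P=1 W=1 U=1 S=0
  [1] read 0x46 idx=23: raw=0x49007 flags P=1 W=1 U=1 S=0
  ✓ 0x49A48  — 2 lookups
#5 VA=0x1A17A48 (r,kernel):
  TLB hit vpn=0x1A17 → PA=0x49A48
#6 VA=0x1A17A48 (r,kernel):
  TLB hit vpn=0x1A17 → PA=0x49A48

Entries read for #1: 2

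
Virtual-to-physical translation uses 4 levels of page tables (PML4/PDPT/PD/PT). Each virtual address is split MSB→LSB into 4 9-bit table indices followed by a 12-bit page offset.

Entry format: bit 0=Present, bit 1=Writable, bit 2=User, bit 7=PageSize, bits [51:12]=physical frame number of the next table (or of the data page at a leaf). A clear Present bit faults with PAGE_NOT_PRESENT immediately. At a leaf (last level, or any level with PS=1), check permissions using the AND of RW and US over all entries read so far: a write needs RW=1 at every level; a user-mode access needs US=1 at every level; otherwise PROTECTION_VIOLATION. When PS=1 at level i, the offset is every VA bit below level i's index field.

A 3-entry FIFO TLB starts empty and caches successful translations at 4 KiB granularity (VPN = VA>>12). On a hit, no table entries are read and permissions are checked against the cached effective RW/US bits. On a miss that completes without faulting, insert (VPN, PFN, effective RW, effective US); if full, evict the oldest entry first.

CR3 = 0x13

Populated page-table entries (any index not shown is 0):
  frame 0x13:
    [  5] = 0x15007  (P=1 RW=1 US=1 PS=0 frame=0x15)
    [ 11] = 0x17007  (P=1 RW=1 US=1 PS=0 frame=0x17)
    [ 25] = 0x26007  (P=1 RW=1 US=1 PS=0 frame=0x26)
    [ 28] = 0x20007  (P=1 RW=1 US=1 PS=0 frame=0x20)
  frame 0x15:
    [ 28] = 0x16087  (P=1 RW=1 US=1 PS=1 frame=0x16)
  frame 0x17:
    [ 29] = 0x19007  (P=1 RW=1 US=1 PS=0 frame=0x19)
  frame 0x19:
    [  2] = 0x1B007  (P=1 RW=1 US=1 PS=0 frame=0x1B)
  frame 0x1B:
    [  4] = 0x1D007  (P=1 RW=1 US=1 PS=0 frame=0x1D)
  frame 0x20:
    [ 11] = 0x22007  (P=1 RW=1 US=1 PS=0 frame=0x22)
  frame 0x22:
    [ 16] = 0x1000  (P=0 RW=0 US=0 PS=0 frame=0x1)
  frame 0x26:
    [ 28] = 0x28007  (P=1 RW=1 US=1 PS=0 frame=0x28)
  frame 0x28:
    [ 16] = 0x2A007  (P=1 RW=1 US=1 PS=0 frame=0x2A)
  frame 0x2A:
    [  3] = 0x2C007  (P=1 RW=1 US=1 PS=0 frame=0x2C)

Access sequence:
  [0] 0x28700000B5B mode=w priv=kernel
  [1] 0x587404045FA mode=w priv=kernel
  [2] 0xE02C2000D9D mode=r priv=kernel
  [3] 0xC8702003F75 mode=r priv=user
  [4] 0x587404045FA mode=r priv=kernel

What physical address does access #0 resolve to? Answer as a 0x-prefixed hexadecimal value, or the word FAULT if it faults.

Per-access translation:
#0 VA=0x28700000B5B (w,kernel):
  [0] read 0x13 idx=5: raw=0x15007 flags P=1 W=1 U=1 S=0
  [1] read 0x15 idx=28: raw=0x16087 flags P=1 W=1 U=1 S=1
  → PA=0x16B5B (huge @L1)  (2 entries read)
#1 VA=0x587404045FA (w,kernel):
  [0] read 0x13 idx=11: raw=0x17007 flags P=1 W=1 U=1 S=0
  [1] read 0x17 idx=29: raw=0x19007 flags P=1 W=1 U=1 S=0
  [2] read 0x19 idx=2: raw=0x1B007 flags P=1 W=1 U=1 S=0
  [3] read 0x1B idx=4: raw=0x1D007 flags P=1 W=1 U=1 S=0
  → PA=0x1D5FA  (4 entries read)
#2 VA=0xE02C2000D9D (r,kernel):
  [0] read 0x13 idx=28: raw=0x20007 flags P=1 W=1 U=1 S=0
  [1] read 0x20 idx=11: raw=0x22007 flags P=1 W=1 U=1 S=0
  [2] read 0x22 idx=16: raw=0x1000 flags P=0 W=0 U=0 S=0
  → PAGE_NOT_PRESENT  (3 entries read)
#3 VA=0xC8702003F75 (r,user):
  [0] read 0x13 idx=25: raw=0x26007 flags P=1 W=1 U=1 S=0
  [1] read 0x26 idx=28: raw=0x28007 flags P=1 W=1 U=1 S=0
  [2] read 0x28 idx=16: raw=0x2A007 flags P=1 W=1 U=1 S=0
  [3] read 0x2A idx=3: raw=0x2C007 flags P=1 W=1 U=1 S=0
  → PA=0x2CF75  (4 entries read)
#4 VA=0x587404045FA (r,kernel):
  TLB hit vpn=0x58740404 → PA=0x1D5FA

Access #0 PA: 0x16B5B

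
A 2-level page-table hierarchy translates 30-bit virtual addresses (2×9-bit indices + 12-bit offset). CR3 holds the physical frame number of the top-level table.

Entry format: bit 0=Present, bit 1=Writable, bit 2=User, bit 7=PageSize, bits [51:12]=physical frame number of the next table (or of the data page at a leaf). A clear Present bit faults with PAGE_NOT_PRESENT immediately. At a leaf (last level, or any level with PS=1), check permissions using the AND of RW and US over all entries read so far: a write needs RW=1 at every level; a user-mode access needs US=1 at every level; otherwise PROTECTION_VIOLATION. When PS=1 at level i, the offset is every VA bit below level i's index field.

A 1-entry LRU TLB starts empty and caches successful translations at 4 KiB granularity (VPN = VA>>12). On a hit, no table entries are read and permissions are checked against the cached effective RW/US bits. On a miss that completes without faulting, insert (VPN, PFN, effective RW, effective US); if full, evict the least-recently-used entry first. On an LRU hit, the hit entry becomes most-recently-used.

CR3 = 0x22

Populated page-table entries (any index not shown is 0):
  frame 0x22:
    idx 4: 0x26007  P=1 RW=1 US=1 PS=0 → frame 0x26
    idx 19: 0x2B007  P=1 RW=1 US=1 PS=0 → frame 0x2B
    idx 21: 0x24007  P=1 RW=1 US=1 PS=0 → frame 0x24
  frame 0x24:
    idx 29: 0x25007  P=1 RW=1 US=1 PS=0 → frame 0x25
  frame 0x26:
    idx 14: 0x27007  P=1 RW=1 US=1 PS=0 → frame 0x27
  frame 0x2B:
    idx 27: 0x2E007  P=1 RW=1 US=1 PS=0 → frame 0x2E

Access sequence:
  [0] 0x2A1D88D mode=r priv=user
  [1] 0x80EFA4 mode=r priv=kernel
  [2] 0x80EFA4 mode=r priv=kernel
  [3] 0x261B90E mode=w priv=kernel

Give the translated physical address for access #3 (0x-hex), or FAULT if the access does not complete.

Per-access translation:
#0 VA=0x2A1D88D (r,user):
  L0 @0x22[21] → 0x24007  P=1,RW=1,US=1,PS=0
  L1 @0x24[29] → 0x25007  P=1,RW=1,US=1,PS=0
  ⇒ phys 0x2588D  [2 reads]
#1 VA=0x80EFA4 (r,kernel):
  L0 @0x22[4] → 0x26007  P=1,RW=1,US=1,PS=0
  L1 @0x26[14] → 0x27007  P=1,RW=1,US=1,PS=0
  ⇒ phys 0x27FA4  [2 reads]
#2 VA=0x80EFA4 (r,kernel):
  TLB hit vpn=0x80E → PA=0x27FA4
#3 VA=0x261B90E (w,kernel):
  L0 @0x22[19] → 0x2B007  P=1,RW=1,US=1,PS=0
  L1 @0x2B[27] → 0x2E007  P=1,RW=1,US=1,PS=0
  ⇒ phys 0x2E90E  [2 reads]

Access #3 PA: 0x2E90E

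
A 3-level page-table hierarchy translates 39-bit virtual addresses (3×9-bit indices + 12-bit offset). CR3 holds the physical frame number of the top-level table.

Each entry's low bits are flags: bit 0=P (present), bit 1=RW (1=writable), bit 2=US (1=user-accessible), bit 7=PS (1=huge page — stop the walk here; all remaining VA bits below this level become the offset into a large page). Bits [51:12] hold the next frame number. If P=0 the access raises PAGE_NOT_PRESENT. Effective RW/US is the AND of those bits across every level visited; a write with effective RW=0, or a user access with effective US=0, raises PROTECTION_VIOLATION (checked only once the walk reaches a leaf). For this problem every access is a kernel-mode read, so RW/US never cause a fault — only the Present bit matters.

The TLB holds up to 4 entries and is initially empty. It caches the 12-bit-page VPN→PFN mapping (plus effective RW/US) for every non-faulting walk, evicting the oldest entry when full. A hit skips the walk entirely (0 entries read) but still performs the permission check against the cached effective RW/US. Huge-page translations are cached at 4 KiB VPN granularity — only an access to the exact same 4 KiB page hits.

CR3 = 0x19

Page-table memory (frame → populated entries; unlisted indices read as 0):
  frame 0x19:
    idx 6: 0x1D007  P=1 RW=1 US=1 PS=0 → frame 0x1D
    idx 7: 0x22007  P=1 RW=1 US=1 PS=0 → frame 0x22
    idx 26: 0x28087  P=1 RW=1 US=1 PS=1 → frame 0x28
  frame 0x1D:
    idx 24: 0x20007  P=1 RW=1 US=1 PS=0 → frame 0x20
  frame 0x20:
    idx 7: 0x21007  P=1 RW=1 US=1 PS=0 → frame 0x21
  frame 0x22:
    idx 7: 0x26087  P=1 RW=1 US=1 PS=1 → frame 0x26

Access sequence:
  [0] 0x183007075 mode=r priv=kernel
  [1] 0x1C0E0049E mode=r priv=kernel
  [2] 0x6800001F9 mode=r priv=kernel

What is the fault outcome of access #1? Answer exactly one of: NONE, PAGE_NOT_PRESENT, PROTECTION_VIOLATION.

Per-access translation:
#0 VA=0x183007075 (r,kernel):
  [0] read 0x19 idx=6: raw=0x1D007 flags P=1 W=1 U=1 S=0
  [1] read 0x1D idx=24: raw=0x20007 flags P=1 W=1 U=1 S=0
  [2] read 0x20 idx=7: raw=0x21007 flags P=1 W=1 U=1 S=0
  ⇒ phys 0x21075  [3 reads]
#1 VA=0x1C0E0049E (r,kernel):
  [0] read 0x19 idx=7: raw=0x22007 flags P=1 W=1 U=1 S=0
  [1] read 0x22 idx=7: raw=0x26087 flags P=1 W=1 U=1 S=1
  ⇒ phys 0x2649E (huge @L1)  [2 reads]
#2 VA=0x6800001F9 (r,kernel):
  [0] read 0x19 idx=26: raw=0x28087 flags P=1 W=1 U=1 S=1
  ⇒ phys 0x281F9 (huge @L0)  [1 reads]

Access #1 fault: NONE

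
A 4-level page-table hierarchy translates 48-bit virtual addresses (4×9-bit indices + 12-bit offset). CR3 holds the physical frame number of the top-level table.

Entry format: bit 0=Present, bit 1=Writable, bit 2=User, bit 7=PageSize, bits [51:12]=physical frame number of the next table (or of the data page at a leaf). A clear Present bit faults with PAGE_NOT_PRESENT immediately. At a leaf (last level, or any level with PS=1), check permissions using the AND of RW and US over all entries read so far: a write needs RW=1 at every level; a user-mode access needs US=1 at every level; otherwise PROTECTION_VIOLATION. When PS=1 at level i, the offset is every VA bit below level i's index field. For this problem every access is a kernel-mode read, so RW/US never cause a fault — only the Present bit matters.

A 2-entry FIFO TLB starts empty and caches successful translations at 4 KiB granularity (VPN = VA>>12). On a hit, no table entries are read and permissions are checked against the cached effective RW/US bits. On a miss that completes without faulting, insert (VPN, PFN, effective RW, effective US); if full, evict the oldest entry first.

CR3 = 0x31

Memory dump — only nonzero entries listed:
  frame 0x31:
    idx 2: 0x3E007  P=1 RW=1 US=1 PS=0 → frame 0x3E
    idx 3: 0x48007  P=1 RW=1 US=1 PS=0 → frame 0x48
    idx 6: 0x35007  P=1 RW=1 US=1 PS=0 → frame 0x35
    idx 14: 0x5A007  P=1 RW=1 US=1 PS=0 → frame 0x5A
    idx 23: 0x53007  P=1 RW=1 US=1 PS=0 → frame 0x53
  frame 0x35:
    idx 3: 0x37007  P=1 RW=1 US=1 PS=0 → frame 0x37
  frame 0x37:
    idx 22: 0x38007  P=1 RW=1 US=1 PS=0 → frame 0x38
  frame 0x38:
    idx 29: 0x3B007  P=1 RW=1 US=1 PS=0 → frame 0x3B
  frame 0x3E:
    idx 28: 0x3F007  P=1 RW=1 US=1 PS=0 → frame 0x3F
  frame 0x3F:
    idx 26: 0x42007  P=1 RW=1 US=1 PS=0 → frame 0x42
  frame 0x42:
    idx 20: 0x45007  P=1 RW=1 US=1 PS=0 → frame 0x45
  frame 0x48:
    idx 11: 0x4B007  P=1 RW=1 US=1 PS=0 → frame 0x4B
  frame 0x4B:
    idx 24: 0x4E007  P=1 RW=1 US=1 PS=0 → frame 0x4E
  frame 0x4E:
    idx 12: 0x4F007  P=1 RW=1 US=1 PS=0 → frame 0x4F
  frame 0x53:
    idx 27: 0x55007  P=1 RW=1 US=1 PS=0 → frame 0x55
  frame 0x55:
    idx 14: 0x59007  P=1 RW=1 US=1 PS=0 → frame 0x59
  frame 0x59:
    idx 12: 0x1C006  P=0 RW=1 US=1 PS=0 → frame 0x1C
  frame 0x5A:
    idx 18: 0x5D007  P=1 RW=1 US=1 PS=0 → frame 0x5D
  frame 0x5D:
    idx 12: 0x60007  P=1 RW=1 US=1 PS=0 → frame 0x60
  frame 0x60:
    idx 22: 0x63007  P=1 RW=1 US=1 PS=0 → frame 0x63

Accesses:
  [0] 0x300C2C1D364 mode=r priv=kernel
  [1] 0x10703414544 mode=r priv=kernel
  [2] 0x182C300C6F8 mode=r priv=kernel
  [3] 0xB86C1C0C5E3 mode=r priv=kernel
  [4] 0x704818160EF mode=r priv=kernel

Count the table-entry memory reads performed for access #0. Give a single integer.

Walk each access:
#0 VA=0x300C2C1D364 (r,kernel):
  L0 @0x31[6] → 0x35007  P=1,RW=1,US=1,PS=0
  L1 @0x35[3] → 0x37007  P=1,RW=1,US=1,PS=0
  L2 @0x37[22] → 0x38007  P=1,RW=1,US=1,PS=0
  L3 @0x38[29] → 0x3B007  P=1,RW=1,US=1,PS=0
  → PA=0x3B364  (4 entries read)
#1 VA=0x10703414544 (r,kernel):
  L0 @0x31[2] → 0x3E007  P=1,RW=1,US=1,PS=0
  L1 @0x3E[28] → 0x3F007  P=1,RW=1,US=1,PS=0
  L2 @0x3F[26] → 0x42007  P=1,RW=1,US=1,PS=0
  L3 @0x42[20] → 0x45007  P=1,RW=1,US=1,PS=0
  → PA=0x45544  (4 entries read)
#2 VA=0x182C300C6F8 (r,kernel):
  L0 @0x31[3] → 0x48007  P=1,RW=1,US=1,PS=0
  L1 @0x48[11] → 0x4B007  P=1,RW=1,US=1,PS=0
  L2 @0x4B[24] → 0x4E007  P=1,RW=1,US=1,PS=0
  L3 @0x4E[12] → 0x4F007  P=1,RW=1,US=1,PS=0
  → PA=0x4F6F8  (4 entries read)
#3 VA=0xB86C1C0C5E3 (r,kernel):
  L0 @0x31[23] → 0x53007  P=1,RW=1,US=1,PS=0
  L1 @0x53[27] → 0x55007  P=1,RW=1,US=1,PS=0
  L2 @0x55[14] → 0x59007  P=1,RW=1,US=1,PS=0
  L3 @0x59[12] → 0x1C006  P=0,RW=1,US=1,PS=0
  ✗ PAGE_NOT_PRESENT  [4 reads]
#4 VA=0x704818160EF (r,kernel):
  L0 @0x31[14] → 0x5A007  P=1,RW=1,US=1,PS=0
  L1 @0x5A[18] → 0x5D007  P=1,RW=1,US=1,PS=0
  L2 @0x5D[12] → 0x60007  P=1,RW=1,US=1,PS=0
  L3 @0x60[22] → 0x63007  P=1,RW=1,US=1,PS=0
  → PA=0x630EF  (4 entries read)

Entries read for #0: 4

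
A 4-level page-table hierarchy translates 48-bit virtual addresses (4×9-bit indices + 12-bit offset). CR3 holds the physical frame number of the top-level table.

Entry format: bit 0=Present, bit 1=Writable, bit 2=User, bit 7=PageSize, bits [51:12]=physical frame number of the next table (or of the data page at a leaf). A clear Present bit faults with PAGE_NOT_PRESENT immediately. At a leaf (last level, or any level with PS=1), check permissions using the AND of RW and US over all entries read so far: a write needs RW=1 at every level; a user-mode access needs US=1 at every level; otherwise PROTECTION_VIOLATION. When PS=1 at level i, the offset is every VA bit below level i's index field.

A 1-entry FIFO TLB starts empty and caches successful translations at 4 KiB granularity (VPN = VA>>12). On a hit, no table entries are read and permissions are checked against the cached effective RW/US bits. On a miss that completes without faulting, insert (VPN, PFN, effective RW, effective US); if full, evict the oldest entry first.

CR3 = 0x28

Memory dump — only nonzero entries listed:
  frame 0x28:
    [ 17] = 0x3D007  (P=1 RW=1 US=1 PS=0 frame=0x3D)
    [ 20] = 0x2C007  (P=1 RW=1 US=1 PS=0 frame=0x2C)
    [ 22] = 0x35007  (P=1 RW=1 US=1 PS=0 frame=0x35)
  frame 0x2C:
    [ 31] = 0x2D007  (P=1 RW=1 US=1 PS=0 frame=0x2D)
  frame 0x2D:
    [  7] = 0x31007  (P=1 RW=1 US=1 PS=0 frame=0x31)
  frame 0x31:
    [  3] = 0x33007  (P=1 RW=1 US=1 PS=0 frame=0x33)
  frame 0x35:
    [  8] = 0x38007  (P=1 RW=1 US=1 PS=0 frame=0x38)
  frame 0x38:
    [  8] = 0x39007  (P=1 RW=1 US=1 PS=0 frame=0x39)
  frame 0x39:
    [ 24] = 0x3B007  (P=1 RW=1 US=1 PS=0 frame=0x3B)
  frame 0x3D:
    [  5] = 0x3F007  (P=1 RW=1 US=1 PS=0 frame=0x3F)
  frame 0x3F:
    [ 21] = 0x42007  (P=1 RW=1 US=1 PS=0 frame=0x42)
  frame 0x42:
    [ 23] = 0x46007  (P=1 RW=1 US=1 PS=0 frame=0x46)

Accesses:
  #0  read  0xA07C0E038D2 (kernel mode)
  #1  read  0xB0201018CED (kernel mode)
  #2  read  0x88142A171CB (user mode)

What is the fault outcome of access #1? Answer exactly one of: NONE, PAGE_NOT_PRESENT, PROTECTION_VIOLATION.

Per-access translation:
#0 VA=0xA07C0E038D2 (r,kernel):
  lvl0: tbl 0x28, slot 20 ⇒ 0x2C007 (P1/RW1/US1/PS0)
  lvl1: tbl 0x2C, slot 31 ⇒ 0x2D007 (P1/RW1/US1/PS0)
  lvl2: tbl 0x2D, slot 7 ⇒ 0x31007 (P1/RW1/US1/PS0)
  lvl3: tbl 0x31, slot 3 ⇒ 0x33007 (P1/RW1/US1/PS0)
  ⇒ phys 0x338D2  [4 reads]
#1 VA=0xB0201018CED (r,kernel):
  lvl0: tbl 0x28, slot 22 ⇒ 0x35007 (P1/RW1/US1/PS0)
  lvl1: tbl 0x35, slot 8 ⇒ 0x38007 (P1/RW1/US1/PS0)
  lvl2: tbl 0x38, slot 8 ⇒ 0x39007 (P1/RW1/US1/PS0)
  lvl3: tbl 0x39, slot 24 ⇒ 0x3B007 (P1/RW1/US1/PS0)
  ⇒ phys 0x3BCED  [4 reads]
#2 VA=0x88142A171CB (r,user):
  lvl0: tbl 0x28, slot 17 ⇒ 0x3D007 (P1/RW1/US1/PS0)
  lvl1: tbl 0x3D, slot 5 ⇒ 0x3F007 (P1/RW1/US1/PS0)
  lvl2: tbl 0x3F, slot 21 ⇒ 0x42007 (P1/RW1/US1/PS0)
  lvl3: tbl 0x42, slot 23 ⇒ 0x46007 (P1/RW1/US1/PS0)
  ⇒ phys 0x461CB  [4 reads]

Access #1 fault: NONE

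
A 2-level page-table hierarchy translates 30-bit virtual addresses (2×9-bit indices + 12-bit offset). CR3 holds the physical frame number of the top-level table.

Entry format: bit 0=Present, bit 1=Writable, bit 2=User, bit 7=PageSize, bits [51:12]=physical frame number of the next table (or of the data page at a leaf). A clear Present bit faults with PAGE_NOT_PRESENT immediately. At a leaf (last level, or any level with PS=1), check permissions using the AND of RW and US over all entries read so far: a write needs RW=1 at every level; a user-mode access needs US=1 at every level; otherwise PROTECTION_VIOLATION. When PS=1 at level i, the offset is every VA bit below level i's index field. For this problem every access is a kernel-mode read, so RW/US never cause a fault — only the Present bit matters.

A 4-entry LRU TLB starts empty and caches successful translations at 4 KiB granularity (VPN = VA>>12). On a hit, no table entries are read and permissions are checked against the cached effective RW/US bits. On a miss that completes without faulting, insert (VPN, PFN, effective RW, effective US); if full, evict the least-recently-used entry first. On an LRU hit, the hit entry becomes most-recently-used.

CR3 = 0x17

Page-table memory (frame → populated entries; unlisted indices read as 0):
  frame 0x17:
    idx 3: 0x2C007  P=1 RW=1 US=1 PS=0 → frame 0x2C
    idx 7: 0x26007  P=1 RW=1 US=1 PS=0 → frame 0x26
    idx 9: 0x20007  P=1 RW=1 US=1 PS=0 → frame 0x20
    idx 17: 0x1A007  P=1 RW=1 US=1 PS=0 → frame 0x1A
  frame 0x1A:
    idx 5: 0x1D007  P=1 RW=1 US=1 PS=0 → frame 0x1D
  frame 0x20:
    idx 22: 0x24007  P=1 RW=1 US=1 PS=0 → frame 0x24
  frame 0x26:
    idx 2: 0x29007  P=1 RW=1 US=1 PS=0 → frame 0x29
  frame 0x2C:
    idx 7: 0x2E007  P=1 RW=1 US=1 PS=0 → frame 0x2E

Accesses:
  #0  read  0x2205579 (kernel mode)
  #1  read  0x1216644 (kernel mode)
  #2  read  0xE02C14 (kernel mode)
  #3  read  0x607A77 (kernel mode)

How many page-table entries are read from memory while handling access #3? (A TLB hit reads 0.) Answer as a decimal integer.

Walk each access:
#0 VA=0x2205579 (r,kernel):
  L0 @0x17[17] → 0x1A007  P=1,RW=1,US=1,PS=0
  L1 @0x1A[5] → 0x1D007  P=1,RW=1,US=1,PS=0
  → PA=0x1D579  (2 entries read)
#1 VA=0x1216644 (r,kernel):
  L0 @0x17[9] → 0x20007  P=1,RW=1,US=1,PS=0
  L1 @0x20[22] → 0x24007  P=1,RW=1,US=1,PS=0
  → PA=0x24644  (2 entries read)
#2 VA=0xE02C14 (r,kernel):
  L0 @0x17[7] → 0x26007  P=1,RW=1,US=1,PS=0
  L1 @0x26[2] → 0x29007  P=1,RW=1,US=1,PS=0
  → PA=0x29C14  (2 entries read)
#3 VA=0x607A77 (r,kernel):
  L0 @0x17[3] → 0x2C007  P=1,RW=1,US=1,PS=0
  L1 @0x2C[7] → 0x2E007  P=1,RW=1,US=1,PS=0
  → PA=0x2EA77  (2 entries read)

Entries read for #3: 2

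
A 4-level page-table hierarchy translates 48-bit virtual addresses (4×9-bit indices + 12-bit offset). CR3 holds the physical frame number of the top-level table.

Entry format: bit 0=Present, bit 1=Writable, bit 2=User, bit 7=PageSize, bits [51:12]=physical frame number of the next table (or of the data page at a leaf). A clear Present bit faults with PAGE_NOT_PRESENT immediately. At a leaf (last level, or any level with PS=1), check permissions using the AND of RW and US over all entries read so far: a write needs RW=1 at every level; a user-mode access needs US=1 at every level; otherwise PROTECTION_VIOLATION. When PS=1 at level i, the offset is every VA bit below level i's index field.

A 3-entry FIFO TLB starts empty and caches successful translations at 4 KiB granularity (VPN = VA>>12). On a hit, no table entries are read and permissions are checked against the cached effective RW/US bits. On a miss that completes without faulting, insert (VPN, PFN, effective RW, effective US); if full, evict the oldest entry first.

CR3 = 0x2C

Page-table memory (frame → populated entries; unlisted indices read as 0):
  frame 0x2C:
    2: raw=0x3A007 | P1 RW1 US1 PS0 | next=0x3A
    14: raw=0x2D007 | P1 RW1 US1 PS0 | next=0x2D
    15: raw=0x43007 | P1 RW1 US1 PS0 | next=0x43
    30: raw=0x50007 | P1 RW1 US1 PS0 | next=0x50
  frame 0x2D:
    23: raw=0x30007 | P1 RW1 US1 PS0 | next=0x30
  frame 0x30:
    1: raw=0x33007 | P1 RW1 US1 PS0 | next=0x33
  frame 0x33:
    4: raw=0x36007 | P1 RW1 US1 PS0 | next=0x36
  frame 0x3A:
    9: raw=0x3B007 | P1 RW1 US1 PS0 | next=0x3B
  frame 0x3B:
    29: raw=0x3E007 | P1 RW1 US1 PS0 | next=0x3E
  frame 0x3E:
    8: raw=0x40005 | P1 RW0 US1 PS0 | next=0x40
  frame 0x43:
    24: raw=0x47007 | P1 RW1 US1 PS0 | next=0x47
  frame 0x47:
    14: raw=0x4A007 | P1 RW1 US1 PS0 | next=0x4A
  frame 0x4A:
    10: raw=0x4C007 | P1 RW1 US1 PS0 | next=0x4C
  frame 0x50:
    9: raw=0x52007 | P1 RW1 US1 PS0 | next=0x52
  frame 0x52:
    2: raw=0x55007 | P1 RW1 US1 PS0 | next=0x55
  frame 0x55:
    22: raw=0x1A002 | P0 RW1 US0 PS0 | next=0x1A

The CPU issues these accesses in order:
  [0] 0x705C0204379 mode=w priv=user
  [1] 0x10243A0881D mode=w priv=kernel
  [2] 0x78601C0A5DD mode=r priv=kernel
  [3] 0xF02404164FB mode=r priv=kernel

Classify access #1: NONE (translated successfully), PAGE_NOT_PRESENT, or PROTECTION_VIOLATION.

Trace:
#0 VA=0x705C0204379 (w,user):
  L0 @0x2C[14] → 0x2D007  P=1,RW=1,US=1,PS=0
  L1 @0x2D[23] → 0x30007  P=1,RW=1,US=1,PS=0
  L2 @0x30[1] → 0x33007  P=1,RW=1,US=1,PS=0
  L3 @0x33[4] → 0x36007  P=1,RW=1,US=1,PS=0
  ⇒ phys 0x36379  [4 reads]
#1 VA=0x10243A0881D (w,kernel):
  L0 @0x2C[2] → 0x3A007  P=1,RW=1,US=1,PS=0
  L1 @0x3A[9] → 0x3B007  P=1,RW=1,US=1,PS=0
  L2 @0x3B[29] → 0x3E007  P=1,RW=1,US=1,PS=0
  L3 @0x3E[8] → 0x40005  P=1,RW=0,US=1,PS=0
  ✗ PROTECTION_VIOLATION  [4 reads]
#2 VA=0x78601C0A5DD (r,kernel):
  L0 @0x2C[15] → 0x43007  P=1,RW=1,US=1,PS=0
  L1 @0x43[24] → 0x47007  P=1,RW=1,US=1,PS=0
  L2 @0x47[14] → 0x4A007  P=1,RW=1,US=1,PS=0
  L3 @0x4A[10] → 0x4C007  P=1,RW=1,US=1,PS=0
  ⇒ phys 0x4C5DD  [4 reads]
#3 VA=0xF02404164FB (r,kernel):
  L0 @0x2C[30] → 0x50007  P=1,RW=1,US=1,PS=0
  L1 @0x50[9] → 0x52007  P=1,RW=1,US=1,PS=0
  L2 @0x52[2] → 0x55007  P=1,RW=1,US=1,PS=0
  L3 @0x55[22] → 0x1A002  P=0,RW=1,US=0,PS=0
  ✗ PAGE_NOT_PRESENT  [4 reads]

Access #1 fault: PROTECTION_VIOLATION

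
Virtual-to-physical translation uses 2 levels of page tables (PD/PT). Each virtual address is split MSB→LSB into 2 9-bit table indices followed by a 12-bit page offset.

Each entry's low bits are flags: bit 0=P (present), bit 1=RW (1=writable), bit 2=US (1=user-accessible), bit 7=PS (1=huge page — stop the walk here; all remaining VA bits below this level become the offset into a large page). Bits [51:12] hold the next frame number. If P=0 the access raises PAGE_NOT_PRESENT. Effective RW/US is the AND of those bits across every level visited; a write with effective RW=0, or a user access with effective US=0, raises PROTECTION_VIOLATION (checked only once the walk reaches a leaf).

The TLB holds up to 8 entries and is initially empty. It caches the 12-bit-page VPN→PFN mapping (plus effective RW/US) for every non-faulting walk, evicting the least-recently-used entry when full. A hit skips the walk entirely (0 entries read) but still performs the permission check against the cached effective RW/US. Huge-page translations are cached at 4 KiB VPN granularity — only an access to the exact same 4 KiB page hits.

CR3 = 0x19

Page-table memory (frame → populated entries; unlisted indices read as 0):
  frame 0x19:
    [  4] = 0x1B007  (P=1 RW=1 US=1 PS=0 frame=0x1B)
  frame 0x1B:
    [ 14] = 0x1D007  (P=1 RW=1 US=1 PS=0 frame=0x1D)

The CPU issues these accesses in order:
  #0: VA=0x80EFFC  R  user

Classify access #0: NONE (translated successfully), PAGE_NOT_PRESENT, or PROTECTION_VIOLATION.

Trace:
#0 VA=0x80EFFC (r,user):
  [0] read 0x19 idx=4: raw=0x1B007 flags P=1 W=1 U=1 S=0
  [1] read 0x1B idx=14: raw=0x1D007 flags P=1 W=1 U=1 S=0
  ✓ 0x1DFFC  — 2 lookups

Access #0 fault: NONE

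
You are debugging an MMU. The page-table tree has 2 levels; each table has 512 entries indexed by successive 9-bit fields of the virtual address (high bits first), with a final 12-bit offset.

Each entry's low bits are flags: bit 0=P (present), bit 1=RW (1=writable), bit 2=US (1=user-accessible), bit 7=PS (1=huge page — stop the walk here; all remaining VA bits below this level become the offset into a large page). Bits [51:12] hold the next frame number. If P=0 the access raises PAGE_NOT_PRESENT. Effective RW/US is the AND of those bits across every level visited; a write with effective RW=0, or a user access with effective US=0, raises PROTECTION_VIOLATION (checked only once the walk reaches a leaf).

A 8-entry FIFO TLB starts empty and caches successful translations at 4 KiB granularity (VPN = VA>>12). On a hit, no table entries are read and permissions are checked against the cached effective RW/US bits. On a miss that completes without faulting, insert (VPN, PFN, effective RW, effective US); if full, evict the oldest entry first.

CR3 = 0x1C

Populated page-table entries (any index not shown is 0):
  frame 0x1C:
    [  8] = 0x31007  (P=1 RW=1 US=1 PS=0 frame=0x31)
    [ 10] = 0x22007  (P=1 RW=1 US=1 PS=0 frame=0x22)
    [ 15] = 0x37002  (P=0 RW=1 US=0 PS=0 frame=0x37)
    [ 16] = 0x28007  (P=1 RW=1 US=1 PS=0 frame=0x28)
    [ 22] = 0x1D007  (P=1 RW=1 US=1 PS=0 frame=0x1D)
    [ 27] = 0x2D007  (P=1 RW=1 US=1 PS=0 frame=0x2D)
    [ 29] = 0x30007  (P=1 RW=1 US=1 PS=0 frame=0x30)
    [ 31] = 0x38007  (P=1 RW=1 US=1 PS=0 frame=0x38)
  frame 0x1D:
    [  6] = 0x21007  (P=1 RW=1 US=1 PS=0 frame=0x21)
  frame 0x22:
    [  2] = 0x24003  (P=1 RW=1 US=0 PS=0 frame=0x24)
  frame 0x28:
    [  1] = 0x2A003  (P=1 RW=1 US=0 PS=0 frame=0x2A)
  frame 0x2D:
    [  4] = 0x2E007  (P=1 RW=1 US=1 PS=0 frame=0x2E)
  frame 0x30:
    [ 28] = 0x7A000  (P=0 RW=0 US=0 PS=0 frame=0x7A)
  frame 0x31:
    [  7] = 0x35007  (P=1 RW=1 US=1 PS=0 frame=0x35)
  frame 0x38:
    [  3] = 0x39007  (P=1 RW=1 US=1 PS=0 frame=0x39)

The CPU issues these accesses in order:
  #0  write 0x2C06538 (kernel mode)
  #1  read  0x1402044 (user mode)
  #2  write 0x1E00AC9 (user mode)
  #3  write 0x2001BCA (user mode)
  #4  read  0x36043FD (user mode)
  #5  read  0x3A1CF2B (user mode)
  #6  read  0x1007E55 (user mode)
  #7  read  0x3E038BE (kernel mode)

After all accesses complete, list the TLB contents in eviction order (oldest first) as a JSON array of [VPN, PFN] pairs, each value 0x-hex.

Walk each access:
#0 VA=0x2C06538 (w,kernel):
  L0 @0x1C[22] → 0x1D007  P=1,RW=1,US=1,PS=0
  L1 @0x1D[6] → 0x21007  P=1,RW=1,US=1,PS=0
  ⇒ phys 0x21538  [2 reads]
#1 VA=0x1402044 (r,user):
  L0 @0x1C[10] → 0x22007  P=1,RW=1,US=1,PS=0
  L1 @0x22[2] → 0x24003  P=1,RW=1,US=0,PS=0
  ⇒ fault: PROTECTION_VIOLATION  — 2 lookups
#2 VA=0x1E00AC9 (w,user):
  L0 @0x1C[15] → 0x37002  P=0,RW=1,US=0,PS=0
  ⇒ fault: PAGE_NOT_PRESENT  — 1 lookups
#3 VA=0x2001BCA (w,user):
  L0 @0x1C[16] → 0x28007  P=1,RW=1,US=1,PS=0
  L1 @0x28[1] → 0x2A003  P=1,RW=1,US=0,PS=0
  ⇒ fault: PROTECTION_VIOLATION  — 2 lookups
#4 VA=0x36043FD (r,user):
  L0 @0x1C[27] → 0x2D007  P=1,RW=1,US=1,PS=0
  L1 @0x2D[4] → 0x2E007  P=1,RW=1,US=1,PS=0
  ⇒ phys 0x2E3FD  [2 reads]
#5 VA=0x3A1CF2B (r,user):
  L0 @0x1C[29] → 0x30007  P=1,RW=1,US=1,PS=0
  L1 @0x30[28] → 0x7A000  P=0,RW=0,US=0,PS=0
  ⇒ fault: PAGE_NOT_PRESENT  — 2 lookups
#6 VA=0x1007E55 (r,user):
  L0 @0x1C[8] → 0x31007  P=1,RW=1,US=1,PS=0
  L1 @0x31[7] → 0x35007  P=1,RW=1,US=1,PS=0
  ⇒ phys 0x35E55  [2 reads]
#7 VA=0x3E038BE (r,kernel):
  L0 @0x1C[31] → 0x38007  P=1,RW=1,US=1,PS=0
  L1 @0x38[3] → 0x39007  P=1,RW=1,US=1,PS=0
  ⇒ phys 0x398BE  [2 reads]

TLB: [["0x2C06", "0x21"], ["0x3604", "0x2E"], ["0x1007", "0x35"], ["0x3E03", "0x39"]]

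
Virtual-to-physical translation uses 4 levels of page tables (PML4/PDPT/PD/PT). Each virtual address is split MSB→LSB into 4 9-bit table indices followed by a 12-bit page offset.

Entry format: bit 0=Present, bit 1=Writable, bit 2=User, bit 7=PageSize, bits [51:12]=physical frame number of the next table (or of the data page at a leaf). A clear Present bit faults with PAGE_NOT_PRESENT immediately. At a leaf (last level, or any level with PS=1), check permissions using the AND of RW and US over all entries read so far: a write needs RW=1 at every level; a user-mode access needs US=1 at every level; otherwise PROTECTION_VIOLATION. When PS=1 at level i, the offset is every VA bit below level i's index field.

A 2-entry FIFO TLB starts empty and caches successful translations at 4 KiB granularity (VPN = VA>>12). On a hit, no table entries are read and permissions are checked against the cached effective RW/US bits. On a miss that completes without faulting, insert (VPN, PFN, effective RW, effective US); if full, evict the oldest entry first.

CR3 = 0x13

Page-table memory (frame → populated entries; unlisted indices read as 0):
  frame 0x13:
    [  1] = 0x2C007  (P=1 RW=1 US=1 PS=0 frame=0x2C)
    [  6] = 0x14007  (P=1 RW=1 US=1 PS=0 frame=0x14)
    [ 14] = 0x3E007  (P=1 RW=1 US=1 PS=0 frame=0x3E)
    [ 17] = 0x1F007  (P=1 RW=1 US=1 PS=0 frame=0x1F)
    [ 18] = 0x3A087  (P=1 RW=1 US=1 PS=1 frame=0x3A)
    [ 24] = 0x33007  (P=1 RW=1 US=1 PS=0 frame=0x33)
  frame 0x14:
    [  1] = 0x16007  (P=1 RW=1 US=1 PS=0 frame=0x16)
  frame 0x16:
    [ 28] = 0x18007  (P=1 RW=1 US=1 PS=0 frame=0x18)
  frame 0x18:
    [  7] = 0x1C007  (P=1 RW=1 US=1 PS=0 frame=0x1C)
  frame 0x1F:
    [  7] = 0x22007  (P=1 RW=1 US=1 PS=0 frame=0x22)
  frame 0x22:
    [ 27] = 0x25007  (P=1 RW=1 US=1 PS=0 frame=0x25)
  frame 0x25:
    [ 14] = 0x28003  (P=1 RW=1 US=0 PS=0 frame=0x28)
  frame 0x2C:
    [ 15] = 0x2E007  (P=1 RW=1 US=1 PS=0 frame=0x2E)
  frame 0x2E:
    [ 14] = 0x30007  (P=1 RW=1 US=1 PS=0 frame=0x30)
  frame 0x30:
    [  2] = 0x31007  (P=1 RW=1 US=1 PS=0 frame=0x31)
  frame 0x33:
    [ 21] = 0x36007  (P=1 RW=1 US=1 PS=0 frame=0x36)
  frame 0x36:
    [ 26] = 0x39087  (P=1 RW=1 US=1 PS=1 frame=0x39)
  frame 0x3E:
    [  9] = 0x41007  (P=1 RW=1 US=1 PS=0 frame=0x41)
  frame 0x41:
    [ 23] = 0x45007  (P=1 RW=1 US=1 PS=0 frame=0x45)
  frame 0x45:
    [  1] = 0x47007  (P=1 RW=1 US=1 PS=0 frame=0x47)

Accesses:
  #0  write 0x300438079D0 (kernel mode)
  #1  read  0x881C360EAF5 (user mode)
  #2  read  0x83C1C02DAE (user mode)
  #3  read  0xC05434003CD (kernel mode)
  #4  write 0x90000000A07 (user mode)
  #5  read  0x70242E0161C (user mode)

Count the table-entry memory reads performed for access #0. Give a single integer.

Per-access translation:
#0 VA=0x300438079D0 (w,kernel):
  L0 @0x13[6] → 0x14007  P=1,RW=1,US=1,PS=0
  L1 @0x14[1] → 0x16007  P=1,RW=1,US=1,PS=0
  L2 @0x16[28] → 0x18007  P=1,RW=1,US=1,PS=0
  L3 @0x18[7] → 0x1C007  P=1,RW=1,US=1,PS=0
  → PA=0x1C9D0  (4 entries read)
#1 VA=0x881C360EAF5 (r,user):
  L0 @0x13[17] → 0x1F007  P=1,RW=1,US=1,PS=0
  L1 @0x1F[7] → 0x22007  P=1,RW=1,US=1,PS=0
  L2 @0x22[27] → 0x25007  P=1,RW=1,US=1,PS=0
  L3 @0x25[14] → 0x28003  P=1,RW=1,US=0,PS=0
  → PROTECTION_VIOLATION  (4 entries read)
#2 VA=0x83C1C02DAE (r,user):
  L0 @0x13[1] → 0x2C007  P=1,RW=1,US=1,PS=0
  L1 @0x2C[15] → 0x2E007  P=1,RW=1,US=1,PS=0
  L2 @0x2E[14] → 0x30007  P=1,RW=1,US=1,PS=0
  L3 @0x30[2] → 0x31007  P=1,RW=1,US=1,PS=0
  → PA=0x31DAE  (4 entries read)
#3 VA=0xC05434003CD (r,kernel):
  L0 @0x13[24] → 0x33007  P=1,RW=1,US=1,PS=0
  L1 @0x33[21] → 0x36007  P=1,RW=1,US=1,PS=0
  L2 @0x36[26] → 0x39087  P=1,RW=1,US=1,PS=1
  → PA=0x393CD (huge @L2)  (3 entries read)
#4 VA=0x90000000A07 (w,user):
  L0 @0x13[18] → 0x3A087  P=1,RW=1,US=1,PS=1
  → PA=0x3AA07 (huge @L0)  (1 entries read)
#5 VA=0x70242E0161C (r,user):
  L0 @0x13[14] → 0x3E007  P=1,RW=1,US=1,PS=0
  L1 @0x3E[9] → 0x41007  P=1,RW=1,US=1,PS=0
  L2 @0x41[23] → 0x45007  P=1,RW=1,US=1,PS=0
  L3 @0x45[1] → 0x47007  P=1,RW=1,US=1,PS=0
  → PA=0x4761C  (4 entries read)

Entries read for #0: 4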